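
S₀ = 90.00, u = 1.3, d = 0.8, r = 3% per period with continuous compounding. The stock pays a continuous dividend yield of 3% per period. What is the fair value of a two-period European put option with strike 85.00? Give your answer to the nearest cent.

Per-period risk-free factor R = e^0.03 = 1.0305; dividend-adjusted growth = e^(0.03−0.03) = 1.0000.
Risk-neutral probability p = (1.0000 − 0.8)/(1.3 − 0.8) = 0.2000/0.5000 = 0.4000
Terminal stock prices: S_uu = 152.1, S_ud = 93.6, S_dd = 57.6
Terminal payoffs (K − S): max(-67.1, 0) = 0, max(-8.6, 0) = 0, max(27.4, 0) = 27.4
Node u (S = 117): V_u = e^(−0.03)·[0.4000·0.0000 + 0.6000·0.0000] = 0.0000
Node d (S = 72): V_d = e^(−0.03)·[0.4000·0.0000 + 0.6000·27.4000] = 15.9541
Node 0 (S = 90): V_0 = e^(−0.03)·[0.4000·0.0000 + 0.6000·15.9541] = 9.2896

9.29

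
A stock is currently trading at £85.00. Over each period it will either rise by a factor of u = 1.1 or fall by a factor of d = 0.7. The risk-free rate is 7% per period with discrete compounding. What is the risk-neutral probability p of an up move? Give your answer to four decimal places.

Risk-neutral probability p = (1 + 0.07 − 0.7)/(1.1 − 0.7) = 0.3700/0.4000 = 0.9250

p = 0.9250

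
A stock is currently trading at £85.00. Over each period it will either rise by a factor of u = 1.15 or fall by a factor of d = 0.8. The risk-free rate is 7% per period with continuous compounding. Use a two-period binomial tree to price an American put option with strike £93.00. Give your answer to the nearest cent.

Risk-neutral probability p = (e^0.07 − 0.8)/(1.15 − 0.8) = 0.2725/0.3500 = 0.7786
Terminal stock prices: S_uu = 112.4, S_ud = 78.2, S_dd = 54.4
Terminal payoffs (K − S): max(-19.41, 0) = 0, max(14.8, 0) = 14.8, max(38.6, 0) = 38.6
Node u (S = 97.75): continuation = e^(−0.07)·[0.7786·0.0000 + 0.2214·14.8000] = 3.0553; exercise value = 0.0000 ≤ continuation, so V_u = 3.0553
Node d (S = 68): continuation = e^(−0.07)·[0.7786·14.8000 + 0.2214·38.6000] = 18.7126; exercise value = 25.0000 > continuation, so V_d = 25.0000 (exercise)
Node 0 (S = 85): continuation = e^(−0.07)·[0.7786·3.0553 + 0.2214·25.0000] = 7.3789; exercise value = 8.0000 > continuation, so V_0 = 8.0000 (exercise)

£8.00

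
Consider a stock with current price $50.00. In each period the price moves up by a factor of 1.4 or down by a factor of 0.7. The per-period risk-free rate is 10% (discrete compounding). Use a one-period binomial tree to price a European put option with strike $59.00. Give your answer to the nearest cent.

$9.35

Risk-neutral probability p = (1 + 0.1 − 0.7)/(1.4 − 0.7) = 0.4000/0.7000 = 0.5714
Terminal stock prices: S_u = 70, S_d = 35
Terminal payoffs (K − S): max(-11, 0) = 0, max(24, 0) = 24
Node 0 (S = 50): V_0 = 1/1.1·[0.5714·0.0000 + 0.4286·24.0000] = 9.3506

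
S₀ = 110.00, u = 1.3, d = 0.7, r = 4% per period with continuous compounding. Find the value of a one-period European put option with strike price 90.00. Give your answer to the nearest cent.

5.40

Risk-neutral probability p = (e^0.04 − 0.7)/(1.3 − 0.7) = 0.3408/0.6000 = 0.5680
Terminal stock prices: S_u = 143, S_d = 77
Terminal payoffs (K − S): max(-53, 0) = 0, max(13, 0) = 13
Node 0 (S = 110): V_0 = e^(−0.04)·[0.5680·0.0000 + 0.4320·13.0000] = 5.3956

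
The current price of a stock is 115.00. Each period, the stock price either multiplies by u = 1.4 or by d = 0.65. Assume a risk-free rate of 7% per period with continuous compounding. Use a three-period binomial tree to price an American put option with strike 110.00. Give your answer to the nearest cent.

Risk-neutral probability p = (e^0.07 − 0.65)/(1.4 − 0.65) = 0.4225/0.7500 = 0.5633
Terminal stock prices: S_uuu = 315.6, S_uud = 146.5, S_udd = 68.02, S_ddd = 31.58
Terminal payoffs (K − S): max(-205.6, 0) = 0, max(-36.51, 0) = 0, max(41.98, 0) = 41.98, max(78.42, 0) = 78.42
Node uu (S = 225.4): continuation = e^(−0.07)·[0.5633·0.0000 + 0.4367·0.0000] = 0.0000; exercise value = 0.0000 ≤ continuation, so V_uu = 0.0000
Node ud (S = 104.7): continuation = e^(−0.07)·[0.5633·0.0000 + 0.4367·41.9775] = 17.0905; exercise value = 5.3500 ≤ continuation, so V_ud = 17.0905
Node dd (S = 48.59): continuation = e^(−0.07)·[0.5633·41.9775 + 0.4367·78.4181] = 53.9758; exercise value = 61.4125 > continuation, so V_dd = 61.4125 (exercise)
Node u (S = 161): continuation = e^(−0.07)·[0.5633·0.0000 + 0.4367·17.0905] = 6.9581; exercise value = 0.0000 ≤ continuation, so V_u = 6.9581
Node d (S = 74.75): continuation = e^(−0.07)·[0.5633·17.0905 + 0.4367·61.4125] = 33.9801; exercise value = 35.2500 > continuation, so V_d = 35.2500 (exercise)
Node 0 (S = 115): continuation = e^(−0.07)·[0.5633·6.9581 + 0.4367·35.2500] = 18.0063; exercise value = 0.0000 ≤ continuation, so V_0 = 18.0063

18.01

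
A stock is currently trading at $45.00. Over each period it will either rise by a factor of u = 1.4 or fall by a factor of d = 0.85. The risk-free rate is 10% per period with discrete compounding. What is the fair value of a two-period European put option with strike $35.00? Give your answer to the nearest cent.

$0.61

Risk-neutral probability p = (1 + 0.1 − 0.85)/(1.4 − 0.85) = 0.2500/0.5500 = 0.4545
Terminal stock prices: S_uu = 88.2, S_ud = 53.55, S_dd = 32.51
Terminal payoffs (K − S): max(-53.2, 0) = 0, max(-18.55, 0) = 0, max(2.488, 0) = 2.488
Node u (S = 63): V_u = 1/1.1·[0.4545·0.0000 + 0.5455·0.0000] = 0.0000
Node d (S = 38.25): V_d = 1/1.1·[0.4545·0.0000 + 0.5455·2.4875] = 1.2335
Node 0 (S = 45): V_0 = 1/1.1·[0.4545·0.0000 + 0.5455·1.2335] = 0.6116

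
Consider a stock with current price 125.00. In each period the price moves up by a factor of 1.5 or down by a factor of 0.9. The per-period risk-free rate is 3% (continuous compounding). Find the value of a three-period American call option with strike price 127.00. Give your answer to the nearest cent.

24.64

Risk-neutral probability p = (e^0.03 − 0.9)/(1.5 − 0.9) = 0.1305/0.6000 = 0.2174
Terminal stock prices: S_uuu = 421.9, S_uud = 253.1, S_udd = 151.9, S_ddd = 91.13
Terminal payoffs (S − K): max(294.9, 0) = 294.9, max(126.1, 0) = 126.1, max(24.88, 0) = 24.88, max(-35.87, 0) = 0
Node uu (S = 281.2): continuation = e^(−0.03)·[0.2174·294.8750 + 0.7826·126.1250] = 158.0034; exercise value = 154.2500 ≤ continuation, so V_uu = 158.0034
Node ud (S = 168.8): continuation = e^(−0.03)·[0.2174·126.1250 + 0.7826·24.8750] = 45.5034; exercise value = 41.7500 ≤ continuation, so V_ud = 45.5034
Node dd (S = 101.2): continuation = e^(−0.03)·[0.2174·24.8750 + 0.7826·0.0000] = 5.2486; exercise value = 0.0000 ≤ continuation, so V_dd = 5.2486
Node u (S = 187.5): continuation = e^(−0.03)·[0.2174·158.0034 + 0.7826·45.5034] = 67.8959; exercise value = 60.5000 ≤ continuation, so V_u = 67.8959
Node d (S = 112.5): continuation = e^(−0.03)·[0.2174·45.5034 + 0.7826·5.2486] = 13.5872; exercise value = 0.0000 ≤ continuation, so V_d = 13.5872
Node 0 (S = 125): continuation = e^(−0.03)·[0.2174·67.8959 + 0.7826·13.5872] = 24.6447; exercise value = 0.0000 ≤ continuation, so V_0 = 24.6447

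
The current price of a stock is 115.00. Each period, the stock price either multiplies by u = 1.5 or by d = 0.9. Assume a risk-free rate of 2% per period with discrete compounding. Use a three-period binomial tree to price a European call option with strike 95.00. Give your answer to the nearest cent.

Risk-neutral probability p = (1 + 0.02 − 0.9)/(1.5 − 0.9) = 0.1200/0.6000 = 0.2000
Terminal stock prices: S_uuu = 388.1, S_uud = 232.9, S_udd = 139.7, S_ddd = 83.84
Terminal payoffs (S − K): max(293.1, 0) = 293.1, max(137.9, 0) = 137.9, max(44.73, 0) = 44.73, max(-11.16, 0) = 0
Node uu (S = 258.8): V_uu = 1/1.02·[0.2000·293.1250 + 0.8000·137.8750] = 165.6127
Node ud (S = 155.2): V_ud = 1/1.02·[0.2000·137.8750 + 0.8000·44.7250] = 62.1127
Node dd (S = 93.15): V_dd = 1/1.02·[0.2000·44.7250 + 0.8000·0.0000] = 8.7696
Node u (S = 172.5): V_u = 1/1.02·[0.2000·165.6127 + 0.8000·62.1127] = 81.1890
Node d (S = 103.5): V_d = 1/1.02·[0.2000·62.1127 + 0.8000·8.7696] = 19.0571
Node 0 (S = 115): V_0 = 1/1.02·[0.2000·81.1890 + 0.8000·19.0571] = 30.8661

30.87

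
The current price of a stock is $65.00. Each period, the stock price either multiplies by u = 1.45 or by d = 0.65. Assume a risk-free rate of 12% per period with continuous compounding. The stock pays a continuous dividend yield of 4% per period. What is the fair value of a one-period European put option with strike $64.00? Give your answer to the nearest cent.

Per-period risk-free factor R = e^0.12 = 1.1275; dividend-adjusted growth = e^(0.12−0.04) = 1.0833.
Risk-neutral probability p = (1.0833 − 0.65)/(1.45 − 0.65) = 0.4333/0.8000 = 0.5416
Terminal stock prices: S_u = 94.25, S_d = 42.25
Terminal payoffs (K − S): max(-30.25, 0) = 0, max(21.75, 0) = 21.75
Node 0 (S = 65): V_0 = e^(−0.12)·[0.5416·0.0000 + 0.4584·21.7500] = 8.8426

$8.84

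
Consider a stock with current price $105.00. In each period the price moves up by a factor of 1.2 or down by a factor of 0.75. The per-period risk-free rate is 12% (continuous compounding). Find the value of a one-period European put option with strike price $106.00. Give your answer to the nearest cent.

$3.89

Risk-neutral probability p = (e^0.12 − 0.75)/(1.2 − 0.75) = 0.3775/0.4500 = 0.8389
Terminal stock prices: S_u = 126, S_d = 78.75
Terminal payoffs (K − S): max(-20, 0) = 0, max(27.25, 0) = 27.25
Node 0 (S = 105): V_0 = e^(−0.12)·[0.8389·0.0000 + 0.1611·27.2500] = 3.8940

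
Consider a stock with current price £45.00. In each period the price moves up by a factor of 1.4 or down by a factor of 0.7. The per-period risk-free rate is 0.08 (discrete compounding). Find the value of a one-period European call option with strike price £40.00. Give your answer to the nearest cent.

Risk-neutral probability p = (1 + 0.08 − 0.7)/(1.4 − 0.7) = 0.3800/0.7000 = 0.5429
Terminal stock prices: S_u = 63, S_d = 31.5
Terminal payoffs (S − K): max(23, 0) = 23, max(-8.5, 0) = 0
Node 0 (S = 45): V_0 = 1/1.08·[0.5429·23.0000 + 0.4571·0.0000] = 11.5608

£11.56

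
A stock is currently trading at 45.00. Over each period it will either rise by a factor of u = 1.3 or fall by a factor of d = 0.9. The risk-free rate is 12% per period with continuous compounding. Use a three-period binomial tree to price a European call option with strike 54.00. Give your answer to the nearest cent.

9.98

Risk-neutral probability p = (e^0.12 − 0.9)/(1.3 − 0.9) = 0.2275/0.4000 = 0.5687
Terminal stock prices: S_uuu = 98.87, S_uud = 68.45, S_udd = 47.39, S_ddd = 32.81
Terminal payoffs (S − K): max(44.87, 0) = 44.87, max(14.45, 0) = 14.45, max(-6.615, 0) = 0, max(-21.19, 0) = 0
Node uu (S = 76.05): V_uu = e^(−0.12)·[0.5687·44.8650 + 0.4313·14.4450] = 28.1563
Node ud (S = 52.65): V_ud = e^(−0.12)·[0.5687·14.4450 + 0.4313·0.0000] = 7.2865
Node dd (S = 36.45): V_dd = e^(−0.12)·[0.5687·0.0000 + 0.4313·0.0000] = 0.0000
Node u (S = 58.5): V_u = e^(−0.12)·[0.5687·28.1563 + 0.4313·7.2865] = 16.9899
Node d (S = 40.5): V_d = e^(−0.12)·[0.5687·7.2865 + 0.4313·0.0000] = 3.6755
Node 0 (S = 45): V_0 = e^(−0.12)·[0.5687·16.9899 + 0.4313·3.6755] = 9.9760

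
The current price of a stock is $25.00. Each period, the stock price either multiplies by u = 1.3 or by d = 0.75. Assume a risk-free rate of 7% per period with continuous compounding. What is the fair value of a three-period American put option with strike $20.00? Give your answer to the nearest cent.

$1.16

Risk-neutral probability p = (e^0.07 − 0.75)/(1.3 − 0.75) = 0.3225/0.5500 = 0.5864
Terminal stock prices: S_uuu = 54.93, S_uud = 31.69, S_udd = 18.28, S_ddd = 10.55
Terminal payoffs (K − S): max(-34.93, 0) = 0, max(-11.69, 0) = 0, max(1.719, 0) = 1.719, max(9.453, 0) = 9.453
Node uu (S = 42.25): continuation = e^(−0.07)·[0.5864·0.0000 + 0.4136·0.0000] = 0.0000; exercise value = 0.0000 ≤ continuation, so V_uu = 0.0000
Node ud (S = 24.38): continuation = e^(−0.07)·[0.5864·0.0000 + 0.4136·1.7188] = 0.6628; exercise value = 0.0000 ≤ continuation, so V_ud = 0.6628
Node dd (S = 14.06): continuation = e^(−0.07)·[0.5864·1.7188 + 0.4136·9.4531] = 4.5854; exercise value = 5.9375 > continuation, so V_dd = 5.9375 (exercise)
Node u (S = 32.5): continuation = e^(−0.07)·[0.5864·0.0000 + 0.4136·0.6628] = 0.2556; exercise value = 0.0000 ≤ continuation, so V_u = 0.2556
Node d (S = 18.75): continuation = e^(−0.07)·[0.5864·0.6628 + 0.4136·5.9375] = 2.6522; exercise value = 1.2500 ≤ continuation, so V_d = 2.6522
Node 0 (S = 25): continuation = e^(−0.07)·[0.5864·0.2556 + 0.4136·2.6522] = 1.1626; exercise value = 0.0000 ≤ continuation, so V_0 = 1.1626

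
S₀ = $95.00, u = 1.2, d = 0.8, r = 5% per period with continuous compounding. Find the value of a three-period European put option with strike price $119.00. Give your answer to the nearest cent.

Risk-neutral probability p = (e^0.05 − 0.8)/(1.2 − 0.8) = 0.2513/0.4000 = 0.6282
Terminal stock prices: S_uuu = 164.2, S_uud = 109.4, S_udd = 72.96, S_ddd = 48.64
Terminal payoffs (K − S): max(-45.16, 0) = 0, max(9.56, 0) = 9.56, max(46.04, 0) = 46.04, max(70.36, 0) = 70.36
Node uu (S = 136.8): V_uu = e^(−0.05)·[0.6282·0.0000 + 0.3718·9.5600] = 3.3813
Node ud (S = 91.2): V_ud = e^(−0.05)·[0.6282·9.5600 + 0.3718·46.0400] = 21.9963
Node dd (S = 60.8): V_dd = e^(−0.05)·[0.6282·46.0400 + 0.3718·70.3600] = 52.3963
Node u (S = 114): V_u = e^(−0.05)·[0.6282·3.3813 + 0.3718·21.9963] = 9.8003
Node d (S = 76): V_d = e^(−0.05)·[0.6282·21.9963 + 0.3718·52.3963] = 31.6757
Node 0 (S = 95): V_0 = e^(−0.05)·[0.6282·9.8003 + 0.3718·31.6757] = 17.0594

$17.06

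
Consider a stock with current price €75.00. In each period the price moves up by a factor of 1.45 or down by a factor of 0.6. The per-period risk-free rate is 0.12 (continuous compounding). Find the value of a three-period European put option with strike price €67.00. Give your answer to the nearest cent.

Risk-neutral probability p = (e^0.12 − 0.6)/(1.45 − 0.6) = 0.5275/0.8500 = 0.6206
Terminal stock prices: S_uuu = 228.6, S_uud = 94.61, S_udd = 39.15, S_ddd = 16.2
Terminal payoffs (K − S): max(-161.6, 0) = 0, max(-27.61, 0) = 0, max(27.85, 0) = 27.85, max(50.8, 0) = 50.8
Node uu (S = 157.7): V_uu = e^(−0.12)·[0.6206·0.0000 + 0.3794·0.0000] = 0.0000
Node ud (S = 65.25): V_ud = e^(−0.12)·[0.6206·0.0000 + 0.3794·27.8500] = 9.3718
Node dd (S = 27): V_dd = e^(−0.12)·[0.6206·27.8500 + 0.3794·50.8000] = 32.4237
Node u (S = 108.8): V_u = e^(−0.12)·[0.6206·0.0000 + 0.3794·9.3718] = 3.1537
Node d (S = 45): V_d = e^(−0.12)·[0.6206·9.3718 + 0.3794·32.4237] = 16.0693
Node 0 (S = 75): V_0 = e^(−0.12)·[0.6206·3.1537 + 0.3794·16.0693] = 7.1433

€7.14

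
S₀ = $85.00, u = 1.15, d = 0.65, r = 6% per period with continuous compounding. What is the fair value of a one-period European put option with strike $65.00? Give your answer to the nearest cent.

Risk-neutral probability p = (e^0.06 − 0.65)/(1.15 − 0.65) = 0.4118/0.5000 = 0.8237
Terminal stock prices: S_u = 97.75, S_d = 55.25
Terminal payoffs (K − S): max(-32.75, 0) = 0, max(9.75, 0) = 9.75
Node 0 (S = 85): V_0 = e^(−0.06)·[0.8237·0.0000 + 0.1763·9.7500] = 1.6191

$1.62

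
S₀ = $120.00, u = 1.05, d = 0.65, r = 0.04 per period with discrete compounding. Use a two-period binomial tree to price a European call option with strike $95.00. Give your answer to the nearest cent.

Risk-neutral probability p = (1 + 0.04 − 0.65)/(1.05 − 0.65) = 0.3900/0.4000 = 0.9750
Terminal stock prices: S_uu = 132.3, S_ud = 81.9, S_dd = 50.7
Terminal payoffs (S − K): max(37.3, 0) = 37.3, max(-13.1, 0) = 0, max(-44.3, 0) = 0
Node u (S = 126): V_u = 1/1.04·[0.9750·37.3000 + 0.0250·0.0000] = 34.9688
Node d (S = 78): V_d = 1/1.04·[0.9750·0.0000 + 0.0250·0.0000] = 0.0000
Node 0 (S = 120): V_0 = 1/1.04·[0.9750·34.9688 + 0.0250·0.0000] = 32.7832

$32.78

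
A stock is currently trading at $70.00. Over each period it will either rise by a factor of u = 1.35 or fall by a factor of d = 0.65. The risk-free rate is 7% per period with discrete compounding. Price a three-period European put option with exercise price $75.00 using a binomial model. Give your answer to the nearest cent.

$11.16

Risk-neutral probability p = (1 + 0.07 − 0.65)/(1.35 − 0.65) = 0.4200/0.7000 = 0.6000
Terminal stock prices: S_uuu = 172.2, S_uud = 82.92, S_udd = 39.93, S_ddd = 19.22
Terminal payoffs (K − S): max(-97.23, 0) = 0, max(-7.924, 0) = 0, max(35.07, 0) = 35.07, max(55.78, 0) = 55.78
Node uu (S = 127.6): V_uu = 1/1.07·[0.6000·0.0000 + 0.4000·0.0000] = 0.0000
Node ud (S = 61.43): V_ud = 1/1.07·[0.6000·0.0000 + 0.4000·35.0737] = 13.1117
Node dd (S = 29.58): V_dd = 1/1.07·[0.6000·35.0737 + 0.4000·55.7763] = 40.5185
Node u (S = 94.5): V_u = 1/1.07·[0.6000·0.0000 + 0.4000·13.1117] = 4.9016
Node d (S = 45.5): V_d = 1/1.07·[0.6000·13.1117 + 0.4000·40.5185] = 22.4994
Node 0 (S = 70): V_0 = 1/1.07·[0.6000·4.9016 + 0.4000·22.4994] = 11.1595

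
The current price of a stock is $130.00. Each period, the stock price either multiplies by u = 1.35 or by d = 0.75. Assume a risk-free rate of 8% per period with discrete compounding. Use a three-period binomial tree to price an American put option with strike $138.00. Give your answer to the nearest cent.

$20.35

Risk-neutral probability p = (1 + 0.08 − 0.75)/(1.35 − 0.75) = 0.3300/0.6000 = 0.5500
Terminal stock prices: S_uuu = 319.8, S_uud = 177.7, S_udd = 98.72, S_ddd = 54.84
Terminal payoffs (K − S): max(-181.8, 0) = 0, max(-39.69, 0) = 0, max(39.28, 0) = 39.28, max(83.16, 0) = 83.16
Node uu (S = 236.9): continuation = 1/1.08·[0.5500·0.0000 + 0.4500·0.0000] = 0.0000; exercise value = 0.0000 ≤ continuation, so V_uu = 0.0000
Node ud (S = 131.6): continuation = 1/1.08·[0.5500·0.0000 + 0.4500·39.2812] = 16.3672; exercise value = 6.3750 ≤ continuation, so V_ud = 16.3672
Node dd (S = 73.12): continuation = 1/1.08·[0.5500·39.2812 + 0.4500·83.1562] = 54.6528; exercise value = 64.8750 > continuation, so V_dd = 64.8750 (exercise)
Node u (S = 175.5): continuation = 1/1.08·[0.5500·0.0000 + 0.4500·16.3672] = 6.8197; exercise value = 0.0000 ≤ continuation, so V_u = 6.8197
Node d (S = 97.5): continuation = 1/1.08·[0.5500·16.3672 + 0.4500·64.8750] = 35.3664; exercise value = 40.5000 > continuation, so V_d = 40.5000 (exercise)
Node 0 (S = 130): continuation = 1/1.08·[0.5500·6.8197 + 0.4500·40.5000] = 20.3480; exercise value = 8.0000 ≤ continuation, so V_0 = 20.3480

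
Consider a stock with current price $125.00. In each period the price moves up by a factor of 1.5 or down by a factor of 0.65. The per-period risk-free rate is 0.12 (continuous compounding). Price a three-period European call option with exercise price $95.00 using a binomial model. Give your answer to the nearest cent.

$65.85

Risk-neutral probability p = (e^0.12 − 0.65)/(1.5 − 0.65) = 0.4775/0.8500 = 0.5618
Terminal stock prices: S_uuu = 421.9, S_uud = 182.8, S_udd = 79.22, S_ddd = 34.33
Terminal payoffs (S − K): max(326.9, 0) = 326.9, max(87.81, 0) = 87.81, max(-15.78, 0) = 0, max(-60.67, 0) = 0
Node uu (S = 281.2): V_uu = e^(−0.12)·[0.5618·326.8750 + 0.4382·87.8125] = 196.9926
Node ud (S = 121.9): V_ud = e^(−0.12)·[0.5618·87.8125 + 0.4382·0.0000] = 43.7515
Node dd (S = 52.81): V_dd = e^(−0.12)·[0.5618·0.0000 + 0.4382·0.0000] = 0.0000
Node u (S = 187.5): V_u = e^(−0.12)·[0.5618·196.9926 + 0.4382·43.7515] = 115.1545
Node d (S = 81.25): V_d = e^(−0.12)·[0.5618·43.7515 + 0.4382·0.0000] = 21.7986
Node 0 (S = 125): V_0 = e^(−0.12)·[0.5618·115.1545 + 0.4382·21.7986] = 65.8470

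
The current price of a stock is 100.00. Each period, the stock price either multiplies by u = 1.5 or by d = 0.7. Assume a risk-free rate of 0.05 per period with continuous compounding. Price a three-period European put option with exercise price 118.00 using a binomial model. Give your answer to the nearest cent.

Risk-neutral probability p = (e^0.05 − 0.7)/(1.5 − 0.7) = 0.3513/0.8000 = 0.4391
Terminal stock prices: S_uuu = 337.5, S_uud = 157.5, S_udd = 73.5, S_ddd = 34.3
Terminal payoffs (K − S): max(-219.5, 0) = 0, max(-39.5, 0) = 0, max(44.5, 0) = 44.5, max(83.7, 0) = 83.7
Node uu (S = 225): V_uu = e^(−0.05)·[0.4391·0.0000 + 0.5609·0.0000] = 0.0000
Node ud (S = 105): V_ud = e^(−0.05)·[0.4391·0.0000 + 0.5609·44.5000] = 23.7432
Node dd (S = 49): V_dd = e^(−0.05)·[0.4391·44.5000 + 0.5609·83.7000] = 63.2451
Node u (S = 150): V_u = e^(−0.05)·[0.4391·0.0000 + 0.5609·23.7432] = 12.6683
Node d (S = 70): V_d = e^(−0.05)·[0.4391·23.7432 + 0.5609·63.2451] = 43.6617
Node 0 (S = 100): V_0 = e^(−0.05)·[0.4391·12.6683 + 0.5609·43.6617] = 28.5871

28.59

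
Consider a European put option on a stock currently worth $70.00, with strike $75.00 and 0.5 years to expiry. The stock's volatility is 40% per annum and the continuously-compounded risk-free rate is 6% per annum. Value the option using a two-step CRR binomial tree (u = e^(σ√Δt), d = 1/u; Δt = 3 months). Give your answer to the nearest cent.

$9.58

CRR parameters: u = e^(σ√Δt) = e^(0.4·√0.25) = 1.2214, d = 1/u = 0.8187
Per-period rate: rΔt = 0.06·0.25 = 0.015, so R = e^0.015 = 1.0151
Risk-neutral probability p = (e^0.015 − 0.8187)/(1.2214 − 0.8187) = 0.1964/0.4027 = 0.4877
Terminal stock prices: S_uu = 104.4, S_ud = 70, S_dd = 46.92
Terminal payoffs (K − S): max(-29.43, 0) = 0, max(5, 0) = 5, max(28.08, 0) = 28.08
Node u (S = 85.5): V_u = e^(−0.015)·[0.4877·0.0000 + 0.5123·5.0000] = 2.5234
Node d (S = 57.31): V_d = e^(−0.015)·[0.4877·5.0000 + 0.5123·28.0776] = 16.5722
Node 0 (S = 70): V_0 = e^(−0.015)·[0.4877·2.5234 + 0.5123·16.5722] = 9.5759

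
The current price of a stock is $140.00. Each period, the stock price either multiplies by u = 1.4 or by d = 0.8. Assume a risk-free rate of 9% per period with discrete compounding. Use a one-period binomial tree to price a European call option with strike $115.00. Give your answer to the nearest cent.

Risk-neutral probability p = (1 + 0.09 − 0.8)/(1.4 − 0.8) = 0.2900/0.6000 = 0.4833
Terminal stock prices: S_u = 196, S_d = 112
Terminal payoffs (S − K): max(81, 0) = 81, max(-3, 0) = 0
Node 0 (S = 140): V_0 = 1/1.09·[0.4833·81.0000 + 0.5167·0.0000] = 35.9174

$35.92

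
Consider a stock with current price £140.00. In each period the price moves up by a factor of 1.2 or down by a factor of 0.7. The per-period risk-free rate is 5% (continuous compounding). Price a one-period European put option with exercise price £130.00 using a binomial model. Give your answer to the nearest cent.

£9.05

Risk-neutral probability p = (e^0.05 − 0.7)/(1.2 − 0.7) = 0.3513/0.5000 = 0.7025
Terminal stock prices: S_u = 168, S_d = 98
Terminal payoffs (K − S): max(-38, 0) = 0, max(32, 0) = 32
Node 0 (S = 140): V_0 = e^(−0.05)·[0.7025·0.0000 + 0.2975·32.0000] = 9.0544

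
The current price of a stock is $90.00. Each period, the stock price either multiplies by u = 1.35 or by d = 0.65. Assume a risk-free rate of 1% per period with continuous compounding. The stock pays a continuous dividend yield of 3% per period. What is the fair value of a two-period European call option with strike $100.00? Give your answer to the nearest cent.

Per-period risk-free factor R = e^0.01 = 1.0101; dividend-adjusted growth = e^(0.01−0.03) = 0.9802.
Risk-neutral probability p = (0.9802 − 0.65)/(1.35 − 0.65) = 0.3302/0.7000 = 0.4717
Terminal stock prices: S_uu = 164, S_ud = 78.98, S_dd = 38.03
Terminal payoffs (S − K): max(64.03, 0) = 64.03, max(-21.02, 0) = 0, max(-61.97, 0) = 0
Node u (S = 121.5): V_u = e^(−0.01)·[0.4717·64.0250 + 0.5283·0.0000] = 29.9009
Node d (S = 58.5): V_d = e^(−0.01)·[0.4717·0.0000 + 0.5283·0.0000] = 0.0000
Node 0 (S = 90): V_0 = e^(−0.01)·[0.4717·29.9009 + 0.5283·0.0000] = 13.9643

$13.96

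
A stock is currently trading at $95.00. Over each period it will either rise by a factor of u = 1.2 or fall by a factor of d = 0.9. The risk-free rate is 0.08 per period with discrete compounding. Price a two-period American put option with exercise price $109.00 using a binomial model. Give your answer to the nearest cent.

$14.00

Risk-neutral probability p = (1 + 0.08 − 0.9)/(1.2 − 0.9) = 0.1800/0.3000 = 0.6000
Terminal stock prices: S_uu = 136.8, S_ud = 102.6, S_dd = 76.95
Terminal payoffs (K − S): max(-27.8, 0) = 0, max(6.4, 0) = 6.4, max(32.05, 0) = 32.05
Node u (S = 114): continuation = 1/1.08·[0.6000·0.0000 + 0.4000·6.4000] = 2.3704; exercise value = 0.0000 ≤ continuation, so V_u = 2.3704
Node d (S = 85.5): continuation = 1/1.08·[0.6000·6.4000 + 0.4000·32.0500] = 15.4259; exercise value = 23.5000 > continuation, so V_d = 23.5000 (exercise)
Node 0 (S = 95): continuation = 1/1.08·[0.6000·2.3704 + 0.4000·23.5000] = 10.0206; exercise value = 14.0000 > continuation, so V_0 = 14.0000 (exercise)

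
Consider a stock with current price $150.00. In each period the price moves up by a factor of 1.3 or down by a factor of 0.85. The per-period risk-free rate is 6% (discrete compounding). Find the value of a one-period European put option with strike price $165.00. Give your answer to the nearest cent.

$18.87

Risk-neutral probability p = (1 + 0.06 − 0.85)/(1.3 − 0.85) = 0.2100/0.4500 = 0.4667
Terminal stock prices: S_u = 195, S_d = 127.5
Terminal payoffs (K − S): max(-30, 0) = 0, max(37.5, 0) = 37.5
Node 0 (S = 150): V_0 = 1/1.06·[0.4667·0.0000 + 0.5333·37.5000] = 18.8679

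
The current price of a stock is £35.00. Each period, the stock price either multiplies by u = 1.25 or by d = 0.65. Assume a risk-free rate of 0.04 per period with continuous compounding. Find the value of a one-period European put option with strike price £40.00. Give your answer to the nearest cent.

£5.78

Risk-neutral probability p = (e^0.04 − 0.65)/(1.25 − 0.65) = 0.3908/0.6000 = 0.6514
Terminal stock prices: S_u = 43.75, S_d = 22.75
Terminal payoffs (K − S): max(-3.75, 0) = 0, max(17.25, 0) = 17.25
Node 0 (S = 35): V_0 = e^(−0.04)·[0.6514·0.0000 + 0.3486·17.2500] = 5.7784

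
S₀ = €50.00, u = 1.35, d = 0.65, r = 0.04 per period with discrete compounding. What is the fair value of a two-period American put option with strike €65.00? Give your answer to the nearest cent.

€18.66

Risk-neutral probability p = (1 + 0.04 − 0.65)/(1.35 − 0.65) = 0.3900/0.7000 = 0.5571
Terminal stock prices: S_uu = 91.13, S_ud = 43.88, S_dd = 21.13
Terminal payoffs (K − S): max(-26.13, 0) = 0, max(21.12, 0) = 21.12, max(43.88, 0) = 43.88
Node u (S = 67.5): continuation = 1/1.04·[0.5571·0.0000 + 0.4429·21.1250] = 8.9955; exercise value = 0.0000 ≤ continuation, so V_u = 8.9955
Node d (S = 32.5): continuation = 1/1.04·[0.5571·21.1250 + 0.4429·43.8750] = 30.0000; exercise value = 32.5000 > continuation, so V_d = 32.5000 (exercise)
Node 0 (S = 50): continuation = 1/1.04·[0.5571·8.9955 + 0.4429·32.5000] = 18.6583; exercise value = 15.0000 ≤ continuation, so V_0 = 18.6583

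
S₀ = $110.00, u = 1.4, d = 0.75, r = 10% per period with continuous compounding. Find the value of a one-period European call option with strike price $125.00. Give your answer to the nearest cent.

$14.34

Risk-neutral probability p = (e^0.1 − 0.75)/(1.4 − 0.75) = 0.3552/0.6500 = 0.5464
Terminal stock prices: S_u = 154, S_d = 82.5
Terminal payoffs (S − K): max(29, 0) = 29, max(-42.5, 0) = 0
Node 0 (S = 110): V_0 = e^(−0.1)·[0.5464·29.0000 + 0.4536·0.0000] = 14.3381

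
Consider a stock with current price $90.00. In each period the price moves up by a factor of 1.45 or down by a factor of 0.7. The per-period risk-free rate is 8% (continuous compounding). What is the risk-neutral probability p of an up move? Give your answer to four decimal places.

Risk-neutral probability p = (e^0.08 − 0.7)/(1.45 − 0.7) = 0.3833/0.7500 = 0.5110

p = 0.5110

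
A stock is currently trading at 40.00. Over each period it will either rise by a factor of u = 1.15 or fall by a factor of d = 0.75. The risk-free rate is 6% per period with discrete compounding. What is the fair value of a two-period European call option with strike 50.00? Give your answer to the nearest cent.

Risk-neutral probability p = (1 + 0.06 − 0.75)/(1.15 − 0.75) = 0.3100/0.4000 = 0.7750
Terminal stock prices: S_uu = 52.9, S_ud = 34.5, S_dd = 22.5
Terminal payoffs (S − K): max(2.9, 0) = 2.9, max(-15.5, 0) = 0, max(-27.5, 0) = 0
Node u (S = 46): V_u = 1/1.06·[0.7750·2.9000 + 0.2250·0.0000] = 2.1203
Node d (S = 30): V_d = 1/1.06·[0.7750·0.0000 + 0.2250·0.0000] = 0.0000
Node 0 (S = 40): V_0 = 1/1.06·[0.7750·2.1203 + 0.2250·0.0000] = 1.5502

1.55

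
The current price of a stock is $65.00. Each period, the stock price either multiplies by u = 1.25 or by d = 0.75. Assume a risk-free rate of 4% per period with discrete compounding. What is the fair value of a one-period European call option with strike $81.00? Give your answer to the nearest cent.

Risk-neutral probability p = (1 + 0.04 − 0.75)/(1.25 − 0.75) = 0.2900/0.5000 = 0.5800
Terminal stock prices: S_u = 81.25, S_d = 48.75
Terminal payoffs (S − K): max(0.25, 0) = 0.25, max(-32.25, 0) = 0
Node 0 (S = 65): V_0 = 1/1.04·[0.5800·0.2500 + 0.4200·0.0000] = 0.1394

$0.14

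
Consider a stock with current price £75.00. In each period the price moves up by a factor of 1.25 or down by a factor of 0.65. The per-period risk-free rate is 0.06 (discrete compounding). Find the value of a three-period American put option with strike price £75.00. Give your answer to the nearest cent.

Risk-neutral probability p = (1 + 0.06 − 0.65)/(1.25 − 0.65) = 0.4100/0.6000 = 0.6833
Terminal stock prices: S_uuu = 146.5, S_uud = 76.17, S_udd = 39.61, S_ddd = 20.6
Terminal payoffs (K − S): max(-71.48, 0) = 0, max(-1.172, 0) = 0, max(35.39, 0) = 35.39, max(54.4, 0) = 54.4
Node uu (S = 117.2): continuation = 1/1.06·[0.6833·0.0000 + 0.3167·0.0000] = 0.0000; exercise value = 0.0000 ≤ continuation, so V_uu = 0.0000
Node ud (S = 60.94): continuation = 1/1.06·[0.6833·0.0000 + 0.3167·35.3906] = 10.5727; exercise value = 14.0625 > continuation, so V_ud = 14.0625 (exercise)
Node dd (S = 31.69): continuation = 1/1.06·[0.6833·35.3906 + 0.3167·54.4031] = 39.0672; exercise value = 43.3125 > continuation, so V_dd = 43.3125 (exercise)
Node u (S = 93.75): continuation = 1/1.06·[0.6833·0.0000 + 0.3167·14.0625] = 4.2011; exercise value = 0.0000 ≤ continuation, so V_u = 4.2011
Node d (S = 48.75): continuation = 1/1.06·[0.6833·14.0625 + 0.3167·43.3125] = 22.0047; exercise value = 26.2500 > continuation, so V_d = 26.2500 (exercise)
Node 0 (S = 75): continuation = 1/1.06·[0.6833·4.2011 + 0.3167·26.2500] = 10.5502; exercise value = 0.0000 ≤ continuation, so V_0 = 10.5502

£10.55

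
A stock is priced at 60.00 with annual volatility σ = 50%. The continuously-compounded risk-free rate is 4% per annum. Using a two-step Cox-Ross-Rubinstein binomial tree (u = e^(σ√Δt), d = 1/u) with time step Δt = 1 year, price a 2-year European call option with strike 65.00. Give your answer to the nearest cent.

15.72

CRR parameters: u = e^(σ√Δt) = e^(0.5·√1) = 1.6487, d = 1/u = 0.6065
Per-period rate: rΔt = 0.04·1 = 0.04, so R = e^0.04 = 1.0408
Risk-neutral probability p = (e^0.04 − 0.6065)/(1.6487 − 0.6065) = 0.4343/1.0422 = 0.4167
Terminal stock prices: S_uu = 163.1, S_ud = 60, S_dd = 22.07
Terminal payoffs (S − K): max(98.1, 0) = 98.1, max(-5, 0) = 0, max(-42.93, 0) = 0
Node u (S = 98.92): V_u = e^(−0.04)·[0.4167·98.0969 + 0.5833·0.0000] = 39.2741
Node d (S = 36.39): V_d = e^(−0.04)·[0.4167·0.0000 + 0.5833·0.0000] = 0.0000
Node 0 (S = 60): V_0 = e^(−0.04)·[0.4167·39.2741 + 0.5833·0.0000] = 15.7238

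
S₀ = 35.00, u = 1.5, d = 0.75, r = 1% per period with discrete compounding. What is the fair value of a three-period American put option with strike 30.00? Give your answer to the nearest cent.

4.45

Risk-neutral probability p = (1 + 0.01 − 0.75)/(1.5 − 0.75) = 0.2600/0.7500 = 0.3467
Terminal stock prices: S_uuu = 118.1, S_uud = 59.06, S_udd = 29.53, S_ddd = 14.77
Terminal payoffs (K − S): max(-88.12, 0) = 0, max(-29.06, 0) = 0, max(0.4688, 0) = 0.4688, max(15.23, 0) = 15.23
Node uu (S = 78.75): continuation = 1/1.01·[0.3467·0.0000 + 0.6533·0.0000] = 0.0000; exercise value = 0.0000 ≤ continuation, so V_uu = 0.0000
Node ud (S = 39.38): continuation = 1/1.01·[0.3467·0.0000 + 0.6533·0.4688] = 0.3032; exercise value = 0.0000 ≤ continuation, so V_ud = 0.3032
Node dd (S = 19.69): continuation = 1/1.01·[0.3467·0.4688 + 0.6533·15.2344] = 10.0155; exercise value = 10.3125 > continuation, so V_dd = 10.3125 (exercise)
Node u (S = 52.5): continuation = 1/1.01·[0.3467·0.0000 + 0.6533·0.3032] = 0.1961; exercise value = 0.0000 ≤ continuation, so V_u = 0.1961
Node d (S = 26.25): continuation = 1/1.01·[0.3467·0.3032 + 0.6533·10.3125] = 6.7749; exercise value = 3.7500 ≤ continuation, so V_d = 6.7749
Node 0 (S = 35): continuation = 1/1.01·[0.3467·0.1961 + 0.6533·6.7749] = 4.4497; exercise value = 0.0000 ≤ continuation, so V_0 = 4.4497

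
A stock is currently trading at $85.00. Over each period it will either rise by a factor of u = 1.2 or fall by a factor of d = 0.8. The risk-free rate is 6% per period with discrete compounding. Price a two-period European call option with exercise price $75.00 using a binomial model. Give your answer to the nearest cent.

$20.50

Risk-neutral probability p = (1 + 0.06 − 0.8)/(1.2 − 0.8) = 0.2600/0.4000 = 0.6500
Terminal stock prices: S_uu = 122.4, S_ud = 81.6, S_dd = 54.4
Terminal payoffs (S − K): max(47.4, 0) = 47.4, max(6.6, 0) = 6.6, max(-20.6, 0) = 0
Node u (S = 102): V_u = 1/1.06·[0.6500·47.4000 + 0.3500·6.6000] = 31.2453
Node d (S = 68): V_d = 1/1.06·[0.6500·6.6000 + 0.3500·0.0000] = 4.0472
Node 0 (S = 85): V_0 = 1/1.06·[0.6500·31.2453 + 0.3500·4.0472] = 20.4962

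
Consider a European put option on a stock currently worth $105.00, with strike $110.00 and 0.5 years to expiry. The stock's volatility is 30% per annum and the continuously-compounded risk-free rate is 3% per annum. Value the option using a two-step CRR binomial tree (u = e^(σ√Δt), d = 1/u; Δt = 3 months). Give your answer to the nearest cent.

CRR parameters: u = e^(σ√Δt) = e^(0.3·√0.25) = 1.1618, d = 1/u = 0.8607
Per-period rate: rΔt = 0.03·0.25 = 0.0075, so R = e^0.0075 = 1.0075
Risk-neutral probability p = (e^0.0075 − 0.8607)/(1.1618 − 0.8607) = 0.1468/0.3011 = 0.4876
Terminal stock prices: S_uu = 141.7, S_ud = 105, S_dd = 77.79
Terminal payoffs (K − S): max(-31.74, 0) = 0, max(5, 0) = 5, max(32.21, 0) = 32.21
Node u (S = 122): V_u = e^(−0.0075)·[0.4876·0.0000 + 0.5124·5.0000] = 2.5430
Node d (S = 90.37): V_d = e^(−0.0075)·[0.4876·5.0000 + 0.5124·32.2141] = 18.8037
Node 0 (S = 105): V_0 = e^(−0.0075)·[0.4876·2.5430 + 0.5124·18.8037] = 10.7942

$10.79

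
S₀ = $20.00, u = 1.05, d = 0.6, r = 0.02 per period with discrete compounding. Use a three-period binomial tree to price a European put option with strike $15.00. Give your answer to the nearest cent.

$0.38

Risk-neutral probability p = (1 + 0.02 − 0.6)/(1.05 − 0.6) = 0.4200/0.4500 = 0.9333
Terminal stock prices: S_uuu = 23.15, S_uud = 13.23, S_udd = 7.56, S_ddd = 4.32
Terminal payoffs (K − S): max(-8.153, 0) = 0, max(1.77, 0) = 1.77, max(7.44, 0) = 7.44, max(10.68, 0) = 10.68
Node uu (S = 22.05): V_uu = 1/1.02·[0.9333·0.0000 + 0.0667·1.7700] = 0.1157
Node ud (S = 12.6): V_ud = 1/1.02·[0.9333·1.7700 + 0.0667·7.4400] = 2.1059
Node dd (S = 7.2): V_dd = 1/1.02·[0.9333·7.4400 + 0.0667·10.6800] = 7.5059
Node u (S = 21): V_u = 1/1.02·[0.9333·0.1157 + 0.0667·2.1059] = 0.2435
Node d (S = 12): V_d = 1/1.02·[0.9333·2.1059 + 0.0667·7.5059] = 2.4175
Node 0 (S = 20): V_0 = 1/1.02·[0.9333·0.2435 + 0.0667·2.4175] = 0.3808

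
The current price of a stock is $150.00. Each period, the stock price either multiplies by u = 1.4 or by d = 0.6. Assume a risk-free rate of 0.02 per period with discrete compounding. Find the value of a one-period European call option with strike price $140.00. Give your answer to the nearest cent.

Risk-neutral probability p = (1 + 0.02 − 0.6)/(1.4 − 0.6) = 0.4200/0.8000 = 0.5250
Terminal stock prices: S_u = 210, S_d = 90
Terminal payoffs (S − K): max(70, 0) = 70, max(-50, 0) = 0
Node 0 (S = 150): V_0 = 1/1.02·[0.5250·70.0000 + 0.4750·0.0000] = 36.0294

$36.03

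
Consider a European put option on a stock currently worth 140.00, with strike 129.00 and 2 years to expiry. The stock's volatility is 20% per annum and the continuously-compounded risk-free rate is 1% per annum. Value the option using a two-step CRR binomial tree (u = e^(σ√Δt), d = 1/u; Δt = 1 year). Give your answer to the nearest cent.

9.49

CRR parameters: u = e^(σ√Δt) = e^(0.2·√1) = 1.2214, d = 1/u = 0.8187
Per-period rate: rΔt = 0.01·1 = 0.01, so R = e^0.01 = 1.0101
Risk-neutral probability p = (e^0.01 − 0.8187)/(1.2214 − 0.8187) = 0.1913/0.4027 = 0.4751
Terminal stock prices: S_uu = 208.9, S_ud = 140, S_dd = 93.84
Terminal payoffs (K − S): max(-79.86, 0) = 0, max(-11, 0) = 0, max(35.16, 0) = 35.16
Node u (S = 171): V_u = e^(−0.01)·[0.4751·0.0000 + 0.5249·0.0000] = 0.0000
Node d (S = 114.6): V_d = e^(−0.01)·[0.4751·0.0000 + 0.5249·35.1552] = 18.2685
Node 0 (S = 140): V_0 = e^(−0.01)·[0.4751·0.0000 + 0.5249·18.2685] = 9.4933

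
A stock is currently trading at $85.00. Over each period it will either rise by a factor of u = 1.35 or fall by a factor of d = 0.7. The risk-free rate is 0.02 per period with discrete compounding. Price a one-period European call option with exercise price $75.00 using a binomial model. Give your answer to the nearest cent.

Risk-neutral probability p = (1 + 0.02 − 0.7)/(1.35 − 0.7) = 0.3200/0.6500 = 0.4923
Terminal stock prices: S_u = 114.8, S_d = 59.5
Terminal payoffs (S − K): max(39.75, 0) = 39.75, max(-15.5, 0) = 0
Node 0 (S = 85): V_0 = 1/1.02·[0.4923·39.7500 + 0.5077·0.0000] = 19.1855

$19.19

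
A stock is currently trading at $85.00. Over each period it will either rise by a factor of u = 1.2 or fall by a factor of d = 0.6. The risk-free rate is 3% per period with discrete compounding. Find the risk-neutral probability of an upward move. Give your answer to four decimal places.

p = 0.7167

Risk-neutral probability p = (1 + 0.03 − 0.6)/(1.2 − 0.6) = 0.4300/0.6000 = 0.7167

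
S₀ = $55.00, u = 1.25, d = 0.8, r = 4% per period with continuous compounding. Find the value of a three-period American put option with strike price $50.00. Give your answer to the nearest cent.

$4.18

Risk-neutral probability p = (e^0.04 − 0.8)/(1.25 − 0.8) = 0.2408/0.4500 = 0.5351
Terminal stock prices: S_uuu = 107.4, S_uud = 68.75, S_udd = 44, S_ddd = 28.16
Terminal payoffs (K − S): max(-57.42, 0) = 0, max(-18.75, 0) = 0, max(6, 0) = 6, max(21.84, 0) = 21.84
Node uu (S = 85.94): continuation = e^(−0.04)·[0.5351·0.0000 + 0.4649·0.0000] = 0.0000; exercise value = 0.0000 ≤ continuation, so V_uu = 0.0000
Node ud (S = 55): continuation = e^(−0.04)·[0.5351·0.0000 + 0.4649·6.0000] = 2.6798; exercise value = 0.0000 ≤ continuation, so V_ud = 2.6798
Node dd (S = 35.2): continuation = e^(−0.04)·[0.5351·6.0000 + 0.4649·21.8400] = 12.8395; exercise value = 14.8000 > continuation, so V_dd = 14.8000 (exercise)
Node u (S = 68.75): continuation = e^(−0.04)·[0.5351·0.0000 + 0.4649·2.6798] = 1.1969; exercise value = 0.0000 ≤ continuation, so V_u = 1.1969
Node d (S = 44): continuation = e^(−0.04)·[0.5351·2.6798 + 0.4649·14.8000] = 7.9881; exercise value = 6.0000 ≤ continuation, so V_d = 7.9881
Node 0 (S = 55): continuation = e^(−0.04)·[0.5351·1.1969 + 0.4649·7.9881] = 4.1832; exercise value = 0.0000 ≤ continuation, so V_0 = 4.1832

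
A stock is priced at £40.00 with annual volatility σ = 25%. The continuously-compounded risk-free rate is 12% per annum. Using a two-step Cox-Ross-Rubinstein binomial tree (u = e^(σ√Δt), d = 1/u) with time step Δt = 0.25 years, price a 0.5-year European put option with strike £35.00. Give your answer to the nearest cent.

CRR parameters: u = e^(σ√Δt) = e^(0.25·√0.25) = 1.1331, d = 1/u = 0.8825
Per-period rate: rΔt = 0.12·0.25 = 0.03, so R = e^0.03 = 1.0305
Risk-neutral probability p = (e^0.03 − 0.8825)/(1.1331 − 0.8825) = 0.1480/0.2507 = 0.5903
Terminal stock prices: S_uu = 51.36, S_ud = 40, S_dd = 31.15
Terminal payoffs (K − S): max(-16.36, 0) = 0, max(-5, 0) = 0, max(3.848, 0) = 3.848
Node u (S = 45.33): V_u = e^(−0.03)·[0.5903·0.0000 + 0.4097·0.0000] = 0.0000
Node d (S = 35.3): V_d = e^(−0.03)·[0.5903·0.0000 + 0.4097·3.8480] = 1.5299
Node 0 (S = 40): V_0 = e^(−0.03)·[0.5903·0.0000 + 0.4097·1.5299] = 0.6083

£0.61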